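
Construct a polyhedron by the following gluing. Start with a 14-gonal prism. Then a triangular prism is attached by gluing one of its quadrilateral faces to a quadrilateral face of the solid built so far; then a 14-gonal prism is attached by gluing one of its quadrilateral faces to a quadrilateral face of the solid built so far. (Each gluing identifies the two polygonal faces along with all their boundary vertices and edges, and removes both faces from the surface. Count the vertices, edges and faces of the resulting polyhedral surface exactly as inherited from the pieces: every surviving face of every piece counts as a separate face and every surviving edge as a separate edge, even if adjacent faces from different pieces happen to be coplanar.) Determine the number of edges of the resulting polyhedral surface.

85

A 14-gonal prism: V=28, E=42, F=16.
Attach a triangular prism (V=6, E=9, F=5) along a 4-gon: merge 4 vertices and 4 edges, delete both glued faces → V=30, E=47, F=19.
Attach a 14-gonal prism (V=28, E=42, F=16) along a 4-gon: merge 4 vertices and 4 edges, delete both glued faces → V=54, E=85, F=33.
Check: V − E + F = 54 − 85 + 33 = 2.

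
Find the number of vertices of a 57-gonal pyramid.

A pyramid on an n-gon base has one n-gon and n triangles: V = 57 + 1 = 58, E = 2·57 = 114, F = 57 + 1 = 58.

58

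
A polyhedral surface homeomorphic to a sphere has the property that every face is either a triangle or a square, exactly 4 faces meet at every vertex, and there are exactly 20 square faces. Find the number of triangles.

8

Let x be the number of triangles; then F = 20 + x.
Edge–face incidences: 2E = 4·20 + 3·x = 80 + 3x.
Every vertex has degree 4, so 4V = 2E.
Euler: V − E + F = 2 ⇒ (2E)/4 − E + (20 + x) = 2.
Multiply by 8: 2·(2E) − 4·(2E) + 8·(20 + x) = 16, i.e. 160 + 8x − 2·(80 + 3x) = 16.
Collecting terms: 2x = 16, so x = 8.
Then 2E = 80 + 3·8 = 104, so E = 52, V = 2E/4 = 26, F = 20 + 8 = 28.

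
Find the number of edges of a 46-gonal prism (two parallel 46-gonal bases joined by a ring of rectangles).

138

A prism on an n-gon has two n-gon bases and n rectangular sides: V = 2·46 = 92, E = 3·46 = 138, F = 46 + 2 = 48.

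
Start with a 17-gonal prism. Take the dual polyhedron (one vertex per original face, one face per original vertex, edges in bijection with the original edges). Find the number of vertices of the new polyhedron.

The base solid has V = 34, E = 51, F = 19.
The dual swaps V and F and preserves E: V′ = F = 19, E′ = E = 51, F′ = V = 34.

19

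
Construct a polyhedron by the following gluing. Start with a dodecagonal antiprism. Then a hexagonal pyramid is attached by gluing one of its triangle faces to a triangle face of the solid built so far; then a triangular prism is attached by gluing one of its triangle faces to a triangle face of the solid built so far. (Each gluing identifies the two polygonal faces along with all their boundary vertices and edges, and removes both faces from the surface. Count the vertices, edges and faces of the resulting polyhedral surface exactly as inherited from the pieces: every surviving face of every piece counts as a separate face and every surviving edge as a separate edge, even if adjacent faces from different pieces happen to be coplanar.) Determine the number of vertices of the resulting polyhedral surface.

31

A dodecagonal antiprism: V=24, E=48, F=26.
Attach a hexagonal pyramid (V=7, E=12, F=7) along a 3-gon: merge 3 vertices and 3 edges, delete both glued faces → V=28, E=57, F=31.
Attach a triangular prism (V=6, E=9, F=5) along a 3-gon: merge 3 vertices and 3 edges, delete both glued faces → V=31, E=63, F=34.
Check: V − E + F = 31 − 63 + 34 = 2.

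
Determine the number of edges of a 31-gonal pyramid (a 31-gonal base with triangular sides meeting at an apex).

A pyramid on an n-gon base has one n-gon and n triangles: V = 31 + 1 = 32, E = 2·31 = 62, F = 31 + 1 = 32.

62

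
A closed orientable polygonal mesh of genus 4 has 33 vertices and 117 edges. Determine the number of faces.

78

For a closed orientable surface of genus 4, χ = 2 − 2·4 = -6.
F = -6 − V + E = -6 − 33 + 117 = 78.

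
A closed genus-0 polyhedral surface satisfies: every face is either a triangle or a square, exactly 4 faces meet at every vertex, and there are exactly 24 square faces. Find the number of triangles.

8

Let x be the number of triangles; then F = 24 + x.
Edge–face incidences: 2E = 4·24 + 3·x = 96 + 3x.
Every vertex has degree 4, so 4V = 2E.
Euler: V − E + F = 2 ⇒ (2E)/4 − E + (24 + x) = 2.
Multiply by 8: 2·(2E) − 4·(2E) + 8·(24 + x) = 16, i.e. 192 + 8x − 2·(96 + 3x) = 16.
Collecting terms: 2x = 16, so x = 8.
Then 2E = 96 + 3·8 = 120, so E = 60, V = 2E/4 = 30, F = 24 + 8 = 32.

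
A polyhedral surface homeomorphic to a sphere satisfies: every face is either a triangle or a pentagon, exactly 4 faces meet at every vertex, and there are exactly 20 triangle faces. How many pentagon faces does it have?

12

Let x be the number of pentagons; then F = 20 + x.
Edge–face incidences: 2E = 3·20 + 5·x = 60 + 5x.
Every vertex has degree 4, so 4V = 2E.
Euler: V − E + F = 2 ⇒ (2E)/4 − E + (20 + x) = 2.
Multiply by 8: 2·(2E) − 4·(2E) + 8·(20 + x) = 16, i.e. 160 + 8x − 2·(60 + 5x) = 16.
Collecting terms: −2x + 40 = 16, so −2x = −24, so x = 12.
Then 2E = 60 + 5·12 = 120, so E = 60, V = 2E/4 = 30, F = 20 + 12 = 32.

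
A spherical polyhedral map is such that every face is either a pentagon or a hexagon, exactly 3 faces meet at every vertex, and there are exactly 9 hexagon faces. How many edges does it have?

Let x be the number of pentagons; then F = 9 + x.
Edge–face incidences: 2E = 6·9 + 5·x = 54 + 5x.
Every vertex has degree 3, so 3V = 2E.
Euler: V − E + F = 2 ⇒ (2E)/3 − E + (9 + x) = 2.
Multiply by 6: 2·(2E) − 3·(2E) + 6·(9 + x) = 12, i.e. 54 + 6x − (54 + 5x) = 12.
Collecting terms: x = 12.
Then 2E = 54 + 5·12 = 114, so E = 57, V = 2E/3 = 38, F = 9 + 12 = 21.

57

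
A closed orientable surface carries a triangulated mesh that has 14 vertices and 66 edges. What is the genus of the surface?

Every face is a triangle and each edge borders two faces, so 3F = 2·66, giving F = 44.
χ = V − E + F = 14 − 66 + 44 = -8.
For a closed orientable surface χ = 2 − 2g, so g = (2 − (-8))/2 = 5.

5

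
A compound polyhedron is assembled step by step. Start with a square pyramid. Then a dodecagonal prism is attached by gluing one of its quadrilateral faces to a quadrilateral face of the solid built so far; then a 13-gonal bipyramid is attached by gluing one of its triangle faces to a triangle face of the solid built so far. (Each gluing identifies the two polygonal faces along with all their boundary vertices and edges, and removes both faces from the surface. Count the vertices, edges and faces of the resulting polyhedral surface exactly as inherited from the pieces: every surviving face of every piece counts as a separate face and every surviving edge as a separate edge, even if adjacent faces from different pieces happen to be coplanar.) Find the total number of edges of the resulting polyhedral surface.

76

A square pyramid: V=5, E=8, F=5.
Attach a dodecagonal prism (V=24, E=36, F=14) along a 4-gon: merge 4 vertices and 4 edges, delete both glued faces → V=25, E=40, F=17.
Attach a 13-gonal bipyramid (V=15, E=39, F=26) along a 3-gon: merge 3 vertices and 3 edges, delete both glued faces → V=37, E=76, F=41.
Check: V − E + F = 37 − 76 + 41 = 2.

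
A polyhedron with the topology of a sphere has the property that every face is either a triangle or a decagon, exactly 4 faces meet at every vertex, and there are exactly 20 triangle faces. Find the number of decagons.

Let x be the number of decagons; then F = 20 + x.
Edge–face incidences: 2E = 3·20 + 10·x = 60 + 10x.
Every vertex has degree 4, so 4V = 2E.
Euler: V − E + F = 2 ⇒ (2E)/4 − E + (20 + x) = 2.
Multiply by 8: 2·(2E) − 4·(2E) + 8·(20 + x) = 16, i.e. 160 + 8x − 2·(60 + 10x) = 16.
Collecting terms: −12x + 40 = 16, so −12x = −24, so x = 2.
Then 2E = 60 + 10·2 = 80, so E = 40, V = 2E/4 = 20, F = 20 + 2 = 22.

2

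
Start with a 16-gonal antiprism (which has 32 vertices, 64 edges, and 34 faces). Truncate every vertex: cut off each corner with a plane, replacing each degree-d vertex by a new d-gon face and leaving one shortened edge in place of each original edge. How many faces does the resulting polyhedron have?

Truncation replaces each original edge-end by a new vertex, so V′ = 2E = 128.
Each original edge survives, and each old vertex of degree d contributes d new edges; summing degrees gives Σd = 2E, so E′ = E + 2E = 3E = 192.
Each original face survives and each original vertex becomes one new face: F′ = F + V = 66.

66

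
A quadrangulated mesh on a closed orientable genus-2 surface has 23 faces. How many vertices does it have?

χ = 2 − 2·2 = -2, and every face is a square so 4F = 2E.
E = 4·23/2 = 46. Then V = -2 + E − F = -2 + 46 − 23 = 21.

21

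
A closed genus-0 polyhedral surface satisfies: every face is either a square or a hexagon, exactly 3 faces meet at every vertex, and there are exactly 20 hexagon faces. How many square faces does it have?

6

Let x be the number of squares; then F = 20 + x.
Edge–face incidences: 2E = 6·20 + 4·x = 120 + 4x.
Every vertex has degree 3, so 3V = 2E.
Euler: V − E + F = 2 ⇒ (2E)/3 − E + (20 + x) = 2.
Multiply by 6: 2·(2E) − 3·(2E) + 6·(20 + x) = 12, i.e. 120 + 6x − (120 + 4x) = 12.
Collecting terms: 2x = 12, so x = 6.
Then 2E = 120 + 4·6 = 144, so E = 72, V = 2E/3 = 48, F = 20 + 6 = 26.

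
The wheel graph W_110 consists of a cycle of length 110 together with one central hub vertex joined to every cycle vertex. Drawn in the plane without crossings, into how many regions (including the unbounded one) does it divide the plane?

W_110 has V = 110 + 1 = 111 vertices and E = 2·110 = 220 edges.
By Euler's formula F = 2 − V + E = 2 − 111 + 220 = 111.

111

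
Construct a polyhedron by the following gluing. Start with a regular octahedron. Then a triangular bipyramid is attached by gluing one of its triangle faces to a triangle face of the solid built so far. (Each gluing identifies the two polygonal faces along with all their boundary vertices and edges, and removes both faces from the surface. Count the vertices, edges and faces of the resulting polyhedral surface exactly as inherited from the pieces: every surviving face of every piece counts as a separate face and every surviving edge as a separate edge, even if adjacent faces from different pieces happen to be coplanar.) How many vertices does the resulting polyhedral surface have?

A regular octahedron: V=6, E=12, F=8.
Attach a triangular bipyramid (V=5, E=9, F=6) along a 3-gon: merge 3 vertices and 3 edges, delete both glued faces → V=8, E=18, F=12.
Check: V − E + F = 8 − 18 + 12 = 2.

8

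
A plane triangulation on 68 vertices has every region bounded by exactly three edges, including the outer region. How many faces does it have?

In a plane triangulation 3F = 2E and V − E + F = 2, so F = 2V − 4 = 2·68 − 4 = 132.

132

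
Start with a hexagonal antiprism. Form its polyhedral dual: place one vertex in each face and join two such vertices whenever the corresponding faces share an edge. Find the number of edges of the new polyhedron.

24

The base solid has V = 12, E = 24, F = 14.
The dual swaps V and F and preserves E: V′ = F = 14, E′ = E = 24, F′ = V = 12.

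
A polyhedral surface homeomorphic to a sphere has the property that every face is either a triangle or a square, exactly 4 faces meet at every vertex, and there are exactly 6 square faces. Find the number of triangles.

Let x be the number of triangles; then F = 6 + x.
Edge–face incidences: 2E = 4·6 + 3·x = 24 + 3x.
Every vertex has degree 4, so 4V = 2E.
Euler: V − E + F = 2 ⇒ (2E)/4 − E + (6 + x) = 2.
Multiply by 8: 2·(2E) − 4·(2E) + 8·(6 + x) = 16, i.e. 48 + 8x − 2·(24 + 3x) = 16.
Collecting terms: 2x = 16, so x = 8.
Then 2E = 24 + 3·8 = 48, so E = 24, V = 2E/4 = 12, F = 6 + 8 = 14.

8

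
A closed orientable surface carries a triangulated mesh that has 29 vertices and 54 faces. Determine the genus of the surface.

0

Every face is a triangle, so 2E = 3·54 = 162, giving E = 81.
χ = V − E + F = 29 − 81 + 54 = 2.
For a closed orientable surface χ = 2 − 2g, so g = (2 − (2))/2 = 0.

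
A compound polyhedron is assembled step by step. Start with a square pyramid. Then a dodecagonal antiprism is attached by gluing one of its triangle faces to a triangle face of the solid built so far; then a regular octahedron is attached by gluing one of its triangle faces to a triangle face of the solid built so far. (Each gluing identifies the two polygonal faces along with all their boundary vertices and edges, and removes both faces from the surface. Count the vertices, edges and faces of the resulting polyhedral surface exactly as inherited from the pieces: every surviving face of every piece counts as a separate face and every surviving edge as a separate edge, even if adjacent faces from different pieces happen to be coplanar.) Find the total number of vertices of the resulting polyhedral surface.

29

A square pyramid: V=5, E=8, F=5.
Attach a dodecagonal antiprism (V=24, E=48, F=26) along a 3-gon: merge 3 vertices and 3 edges, delete both glued faces → V=26, E=53, F=29.
Attach a regular octahedron (V=6, E=12, F=8) along a 3-gon: merge 3 vertices and 3 edges, delete both glued faces → V=29, E=62, F=35.
Check: V − E + F = 29 − 62 + 35 = 2.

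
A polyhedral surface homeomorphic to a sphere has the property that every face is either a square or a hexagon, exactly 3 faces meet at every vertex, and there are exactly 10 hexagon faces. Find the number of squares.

6

Let x be the number of squares; then F = 10 + x.
Edge–face incidences: 2E = 6·10 + 4·x = 60 + 4x.
Every vertex has degree 3, so 3V = 2E.
Euler: V − E + F = 2 ⇒ (2E)/3 − E + (10 + x) = 2.
Multiply by 6: 2·(2E) − 3·(2E) + 6·(10 + x) = 12, i.e. 60 + 6x − (60 + 4x) = 12.
Collecting terms: 2x = 12, so x = 6.
Then 2E = 60 + 4·6 = 84, so E = 42, V = 2E/3 = 28, F = 10 + 6 = 16.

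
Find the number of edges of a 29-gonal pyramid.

58

A pyramid on an n-gon base has one n-gon and n triangles: V = 29 + 1 = 30, E = 2·29 = 58, F = 29 + 1 = 30.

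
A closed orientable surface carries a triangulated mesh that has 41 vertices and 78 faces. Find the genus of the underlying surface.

Every face is a triangle, so 2E = 3·78 = 234, giving E = 117.
χ = V − E + F = 41 − 117 + 78 = 2.
For a closed orientable surface χ = 2 − 2g, so g = (2 − (2))/2 = 0.

0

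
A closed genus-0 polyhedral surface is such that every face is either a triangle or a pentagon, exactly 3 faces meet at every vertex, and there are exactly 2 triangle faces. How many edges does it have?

18

Let x be the number of pentagons; then F = 2 + x.
Edge–face incidences: 2E = 3·2 + 5·x = 6 + 5x.
Every vertex has degree 3, so 3V = 2E.
Euler: V − E + F = 2 ⇒ (2E)/3 − E + (2 + x) = 2.
Multiply by 6: 2·(2E) − 3·(2E) + 6·(2 + x) = 12, i.e. 12 + 6x − (6 + 5x) = 12.
Collecting terms: x + 6 = 12, so x = 6.
Then 2E = 6 + 5·6 = 36, so E = 18, V = 2E/3 = 12, F = 2 + 6 = 8.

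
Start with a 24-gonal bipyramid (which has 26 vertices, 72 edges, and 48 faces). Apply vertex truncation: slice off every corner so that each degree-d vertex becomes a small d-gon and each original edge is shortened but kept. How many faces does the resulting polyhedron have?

74

Truncation replaces each original edge-end by a new vertex, so V′ = 2E = 144.
Each original edge survives, and each old vertex of degree d contributes d new edges; summing degrees gives Σd = 2E, so E′ = E + 2E = 3E = 216.
Each original face survives and each original vertex becomes one new face: F′ = F + V = 74.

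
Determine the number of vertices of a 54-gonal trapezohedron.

110

The n-trapezohedron (dual of the n-antiprism) has V = 2·54 + 2 = 110, E = 4·54 = 216, F = 2·54 = 108.
Check: V − E + F = 110 − 216 + 108 = 2.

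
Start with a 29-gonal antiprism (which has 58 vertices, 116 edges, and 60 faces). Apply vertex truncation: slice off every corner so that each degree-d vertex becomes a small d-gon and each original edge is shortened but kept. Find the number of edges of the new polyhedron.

Truncation replaces each original edge-end by a new vertex, so V′ = 2E = 232.
Each original edge survives, and each old vertex of degree d contributes d new edges; summing degrees gives Σd = 2E, so E′ = E + 2E = 3E = 348.
Each original face survives and each original vertex becomes one new face: F′ = F + V = 118.

348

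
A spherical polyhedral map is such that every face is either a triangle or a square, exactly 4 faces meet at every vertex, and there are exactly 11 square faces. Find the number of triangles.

8

Let x be the number of triangles; then F = 11 + x.
Edge–face incidences: 2E = 4·11 + 3·x = 44 + 3x.
Every vertex has degree 4, so 4V = 2E.
Euler: V − E + F = 2 ⇒ (2E)/4 − E + (11 + x) = 2.
Multiply by 8: 2·(2E) − 4·(2E) + 8·(11 + x) = 16, i.e. 88 + 8x − 2·(44 + 3x) = 16.
Collecting terms: 2x = 16, so x = 8.
Then 2E = 44 + 3·8 = 68, so E = 34, V = 2E/4 = 17, F = 11 + 8 = 19.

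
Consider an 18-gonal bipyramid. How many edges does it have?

54

A bipyramid over an n-gon has 2n triangular faces and n + 2 vertices: V = 18 + 2 = 20, E = 3·18 = 54, F = 2·18 = 36.
Check: V − E + F = 20 − 54 + 36 = 2.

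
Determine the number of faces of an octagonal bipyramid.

16

A bipyramid over an n-gon has 2n triangular faces and n + 2 vertices: V = 8 + 2 = 10, E = 3·8 = 24, F = 2·8 = 16.
Check: V − E + F = 10 − 24 + 16 = 2.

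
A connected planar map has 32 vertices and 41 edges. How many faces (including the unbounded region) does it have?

Euler's formula for a connected plane graph: V − E + F = 2, so F = 2 − 32 + 41 = 11.

11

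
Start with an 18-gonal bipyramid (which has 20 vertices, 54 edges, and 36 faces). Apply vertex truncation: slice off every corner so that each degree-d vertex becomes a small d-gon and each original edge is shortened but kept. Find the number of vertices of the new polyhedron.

108

Truncation replaces each original edge-end by a new vertex, so V′ = 2E = 108.
Each original edge survives, and each old vertex of degree d contributes d new edges; summing degrees gives Σd = 2E, so E′ = E + 2E = 3E = 162.
Each original face survives and each original vertex becomes one new face: F′ = F + V = 56.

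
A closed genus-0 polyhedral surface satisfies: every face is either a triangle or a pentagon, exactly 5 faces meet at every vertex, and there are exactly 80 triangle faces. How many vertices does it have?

Let x be the number of pentagons; then F = 80 + x.
Edge–face incidences: 2E = 3·80 + 5·x = 240 + 5x.
Every vertex has degree 5, so 5V = 2E.
Euler: V − E + F = 2 ⇒ (2E)/5 − E + (80 + x) = 2.
Multiply by 10: 2·(2E) − 5·(2E) + 10·(80 + x) = 20, i.e. 800 + 10x − 3·(240 + 5x) = 20.
Collecting terms: −5x + 80 = 20, so −5x = −60, so x = 12.
Then 2E = 240 + 5·12 = 300, so E = 150, V = 2E/5 = 60, F = 80 + 12 = 92.

60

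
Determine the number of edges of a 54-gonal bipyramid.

A bipyramid over an n-gon has 2n triangular faces and n + 2 vertices: V = 54 + 2 = 56, E = 3·54 = 162, F = 2·54 = 108.

162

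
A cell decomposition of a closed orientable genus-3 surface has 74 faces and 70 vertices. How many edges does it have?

For a closed orientable surface of genus 3, χ = 2 − 2·3 = -4.
E = V + F − (-4) = 70 + 74 − (-4) = 148.

148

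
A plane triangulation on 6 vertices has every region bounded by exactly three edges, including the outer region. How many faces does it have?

8

In a plane triangulation 3F = 2E and V − E + F = 2, so F = 2V − 4 = 2·6 − 4 = 8.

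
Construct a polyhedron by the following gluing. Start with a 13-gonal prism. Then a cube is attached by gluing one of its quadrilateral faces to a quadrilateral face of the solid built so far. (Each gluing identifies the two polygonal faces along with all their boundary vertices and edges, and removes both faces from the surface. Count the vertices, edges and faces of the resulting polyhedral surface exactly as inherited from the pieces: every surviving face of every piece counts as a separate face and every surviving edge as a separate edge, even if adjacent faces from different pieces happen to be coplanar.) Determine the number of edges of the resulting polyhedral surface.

47

A 13-gonal prism: V=26, E=39, F=15.
Attach a cube (V=8, E=12, F=6) along a 4-gon: merge 4 vertices and 4 edges, delete both glued faces → V=30, E=47, F=19.
Check: V − E + F = 30 − 47 + 19 = 2.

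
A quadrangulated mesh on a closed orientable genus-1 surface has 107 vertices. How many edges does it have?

214

χ = 2 − 2·1 = 0, and every face is a square so 4F = 2E.
V − E + F = 0 with E = 4F/2 gives 107 − (4/2 − 1)·F = 0, so F = 107 and E = 214.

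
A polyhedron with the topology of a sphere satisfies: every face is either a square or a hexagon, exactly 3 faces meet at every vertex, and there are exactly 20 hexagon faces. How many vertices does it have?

Let x be the number of squares; then F = 20 + x.
Edge–face incidences: 2E = 6·20 + 4·x = 120 + 4x.
Every vertex has degree 3, so 3V = 2E.
Euler: V − E + F = 2 ⇒ (2E)/3 − E + (20 + x) = 2.
Multiply by 6: 2·(2E) − 3·(2E) + 6·(20 + x) = 12, i.e. 120 + 6x − (120 + 4x) = 12.
Collecting terms: 2x = 12, so x = 6.
Then 2E = 120 + 4·6 = 144, so E = 72, V = 2E/3 = 48, F = 20 + 6 = 26.

48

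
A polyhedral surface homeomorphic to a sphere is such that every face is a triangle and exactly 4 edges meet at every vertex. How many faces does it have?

Each face has 3 edges and each edge borders two faces, so 2E = 3F.
Each vertex has degree 4, so 4V = 2E and hence V = 3F/4.
Euler: V − E + F = 2 ⇒ (3F/4) − (3F/2) + F = 2.
Multiply by 8: (6 − 12 + 8)F = 16, i.e. 2F = 16.
So F = 8, E = 3·8/2 = 12, V = 3·8/4 = 6.

8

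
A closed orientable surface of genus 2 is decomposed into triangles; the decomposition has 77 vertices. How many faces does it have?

χ = 2 − 2·2 = -2, and every face is a triangle so 3F = 2E.
V − E + F = -2 with E = 3F/2 gives 77 − (3/2 − 1)·F = -2, so F = 158 and E = 237.

158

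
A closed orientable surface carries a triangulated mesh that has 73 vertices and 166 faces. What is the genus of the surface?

Every face is a triangle, so 2E = 3·166 = 498, giving E = 249.
χ = V − E + F = 73 − 249 + 166 = -10.
For a closed orientable surface χ = 2 − 2g, so g = (2 − (-10))/2 = 6.

6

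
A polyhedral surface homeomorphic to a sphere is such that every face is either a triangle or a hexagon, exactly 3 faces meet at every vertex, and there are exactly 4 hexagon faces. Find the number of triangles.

Let x be the number of triangles; then F = 4 + x.
Edge–face incidences: 2E = 6·4 + 3·x = 24 + 3x.
Every vertex has degree 3, so 3V = 2E.
Euler: V − E + F = 2 ⇒ (2E)/3 − E + (4 + x) = 2.
Multiply by 6: 2·(2E) − 3·(2E) + 6·(4 + x) = 12, i.e. 24 + 6x − (24 + 3x) = 12.
Collecting terms: 3x = 12, so x = 4.
Then 2E = 24 + 3·4 = 36, so E = 18, V = 2E/3 = 12, F = 4 + 4 = 8.

4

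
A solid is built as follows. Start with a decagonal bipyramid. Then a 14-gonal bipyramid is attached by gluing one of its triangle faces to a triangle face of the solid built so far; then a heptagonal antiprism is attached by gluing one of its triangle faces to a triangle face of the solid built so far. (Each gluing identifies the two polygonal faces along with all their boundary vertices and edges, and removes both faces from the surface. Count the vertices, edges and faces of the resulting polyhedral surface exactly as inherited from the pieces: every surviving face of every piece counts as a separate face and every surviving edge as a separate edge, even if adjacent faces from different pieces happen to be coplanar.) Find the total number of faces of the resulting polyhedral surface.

A decagonal bipyramid: V=12, E=30, F=20.
Attach a 14-gonal bipyramid (V=16, E=42, F=28) along a 3-gon: merge 3 vertices and 3 edges, delete both glued faces → V=25, E=69, F=46.
Attach a heptagonal antiprism (V=14, E=28, F=16) along a 3-gon: merge 3 vertices and 3 edges, delete both glued faces → V=36, E=94, F=60.
Check: V − E + F = 36 − 94 + 60 = 2.

60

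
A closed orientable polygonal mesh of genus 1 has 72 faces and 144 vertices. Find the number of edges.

For a closed orientable surface of genus 1, χ = 2 − 2·1 = 0.
E = V + F − (0) = 144 + 72 − (0) = 216.

216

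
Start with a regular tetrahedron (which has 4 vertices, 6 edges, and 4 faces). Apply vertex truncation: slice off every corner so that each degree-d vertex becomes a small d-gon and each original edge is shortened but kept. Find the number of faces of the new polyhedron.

8

Truncation replaces each original edge-end by a new vertex, so V′ = 2E = 12.
Each original edge survives, and each old vertex of degree d contributes d new edges; summing degrees gives Σd = 2E, so E′ = E + 2E = 3E = 18.
Each original face survives and each original vertex becomes one new face: F′ = F + V = 8.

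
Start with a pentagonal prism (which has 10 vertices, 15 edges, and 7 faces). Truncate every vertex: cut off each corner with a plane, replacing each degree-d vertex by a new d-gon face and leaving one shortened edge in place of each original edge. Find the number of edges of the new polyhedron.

Truncation replaces each original edge-end by a new vertex, so V′ = 2E = 30.
Each original edge survives, and each old vertex of degree d contributes d new edges; summing degrees gives Σd = 2E, so E′ = E + 2E = 3E = 45.
Each original face survives and each original vertex becomes one new face: F′ = F + V = 17.

45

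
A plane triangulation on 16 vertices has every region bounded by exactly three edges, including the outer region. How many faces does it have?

In a plane triangulation 3F = 2E and V − E + F = 2, so F = 2V − 4 = 2·16 − 4 = 28.

28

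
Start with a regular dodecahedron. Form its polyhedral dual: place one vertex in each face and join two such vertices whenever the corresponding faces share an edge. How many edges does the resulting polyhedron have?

The base solid has V = 20, E = 30, F = 12.
The dual swaps V and F and preserves E: V′ = F = 12, E′ = E = 30, F′ = V = 20.

30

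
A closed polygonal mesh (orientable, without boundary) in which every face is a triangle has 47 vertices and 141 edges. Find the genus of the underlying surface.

1

Every face is a triangle and each edge borders two faces, so 3F = 2·141, giving F = 94.
χ = V − E + F = 47 − 141 + 94 = 0.
For a closed orientable surface χ = 2 − 2g, so g = (2 − (0))/2 = 1.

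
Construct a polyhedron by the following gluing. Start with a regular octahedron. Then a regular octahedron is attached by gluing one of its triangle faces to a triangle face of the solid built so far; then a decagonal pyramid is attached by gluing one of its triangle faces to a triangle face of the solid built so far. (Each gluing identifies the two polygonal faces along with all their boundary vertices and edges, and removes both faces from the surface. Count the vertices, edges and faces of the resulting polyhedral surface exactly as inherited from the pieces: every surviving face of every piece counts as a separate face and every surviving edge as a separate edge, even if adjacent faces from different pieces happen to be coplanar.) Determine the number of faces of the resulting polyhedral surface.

23

A regular octahedron: V=6, E=12, F=8.
Attach a regular octahedron (V=6, E=12, F=8) along a 3-gon: merge 3 vertices and 3 edges, delete both glued faces → V=9, E=21, F=14.
Attach a decagonal pyramid (V=11, E=20, F=11) along a 3-gon: merge 3 vertices and 3 edges, delete both glued faces → V=17, E=38, F=23.
Check: V − E + F = 17 − 38 + 23 = 2.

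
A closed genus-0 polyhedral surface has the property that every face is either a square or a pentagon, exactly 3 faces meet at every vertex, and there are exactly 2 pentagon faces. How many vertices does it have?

10

Let x be the number of squares; then F = 2 + x.
Edge–face incidences: 2E = 5·2 + 4·x = 10 + 4x.
Every vertex has degree 3, so 3V = 2E.
Euler: V − E + F = 2 ⇒ (2E)/3 − E + (2 + x) = 2.
Multiply by 6: 2·(2E) − 3·(2E) + 6·(2 + x) = 12, i.e. 12 + 6x − (10 + 4x) = 12.
Collecting terms: 2x + 2 = 12, so 2x = 10, so x = 5.
Then 2E = 10 + 4·5 = 30, so E = 15, V = 2E/3 = 10, F = 2 + 5 = 7.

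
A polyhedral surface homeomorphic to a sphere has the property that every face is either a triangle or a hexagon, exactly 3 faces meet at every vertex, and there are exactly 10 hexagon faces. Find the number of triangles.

4

Let x be the number of triangles; then F = 10 + x.
Edge–face incidences: 2E = 6·10 + 3·x = 60 + 3x.
Every vertex has degree 3, so 3V = 2E.
Euler: V − E + F = 2 ⇒ (2E)/3 − E + (10 + x) = 2.
Multiply by 6: 2·(2E) − 3·(2E) + 6·(10 + x) = 12, i.e. 60 + 6x − (60 + 3x) = 12.
Collecting terms: 3x = 12, so x = 4.
Then 2E = 60 + 3·4 = 72, so E = 36, V = 2E/3 = 24, F = 10 + 4 = 14.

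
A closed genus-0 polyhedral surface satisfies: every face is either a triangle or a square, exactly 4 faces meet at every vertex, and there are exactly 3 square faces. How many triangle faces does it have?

8

Let x be the number of triangles; then F = 3 + x.
Edge–face incidences: 2E = 4·3 + 3·x = 12 + 3x.
Every vertex has degree 4, so 4V = 2E.
Euler: V − E + F = 2 ⇒ (2E)/4 − E + (3 + x) = 2.
Multiply by 8: 2·(2E) − 4·(2E) + 8·(3 + x) = 16, i.e. 24 + 8x − 2·(12 + 3x) = 16.
Collecting terms: 2x = 16, so x = 8.
Then 2E = 12 + 3·8 = 36, so E = 18, V = 2E/4 = 9, F = 3 + 8 = 11.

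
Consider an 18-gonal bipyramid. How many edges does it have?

A bipyramid over an n-gon has 2n triangular faces and n + 2 vertices: V = 18 + 2 = 20, E = 3·18 = 54, F = 2·18 = 36.

54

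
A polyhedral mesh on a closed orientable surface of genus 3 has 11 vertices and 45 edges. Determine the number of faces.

For a closed orientable surface of genus 3, χ = 2 − 2·3 = -4.
F = -4 − V + E = -4 − 11 + 45 = 30.

30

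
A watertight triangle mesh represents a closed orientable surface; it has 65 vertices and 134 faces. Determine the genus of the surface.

2

Every face is a triangle, so 2E = 3·134 = 402, giving E = 201.
χ = V − E + F = 65 − 201 + 134 = -2.
For a closed orientable surface χ = 2 − 2g, so g = (2 − (-2))/2 = 2.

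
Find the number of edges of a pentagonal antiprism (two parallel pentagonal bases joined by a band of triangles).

20

An antiprism on an n-gon has two n-gon caps and 2n triangles: V = 2·5 = 10, E = 4·5 = 20, F = 2·5 + 2 = 12.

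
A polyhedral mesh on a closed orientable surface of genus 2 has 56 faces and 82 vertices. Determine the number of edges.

For a closed orientable surface of genus 2, χ = 2 − 2·2 = -2.
E = V + F − (-2) = 82 + 56 − (-2) = 140.

140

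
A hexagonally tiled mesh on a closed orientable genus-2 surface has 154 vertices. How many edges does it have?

234

χ = 2 − 2·2 = -2, and every face is a hexagon so 6F = 2E.
V − E + F = -2 with E = 6F/2 gives 154 − (6/2 − 1)·F = -2, so F = 78 and E = 234.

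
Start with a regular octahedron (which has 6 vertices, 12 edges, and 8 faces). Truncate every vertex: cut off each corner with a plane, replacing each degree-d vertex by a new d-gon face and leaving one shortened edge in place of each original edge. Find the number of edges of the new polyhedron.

Truncation replaces each original edge-end by a new vertex, so V′ = 2E = 24.
Each original edge survives, and each old vertex of degree d contributes d new edges; summing degrees gives Σd = 2E, so E′ = E + 2E = 3E = 36.
Each original face survives and each original vertex becomes one new face: F′ = F + V = 14.

36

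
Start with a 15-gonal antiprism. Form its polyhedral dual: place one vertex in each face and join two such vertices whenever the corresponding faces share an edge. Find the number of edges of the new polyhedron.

The base solid has V = 30, E = 60, F = 32.
The dual swaps V and F and preserves E: V′ = F = 32, E′ = E = 60, F′ = V = 30.

60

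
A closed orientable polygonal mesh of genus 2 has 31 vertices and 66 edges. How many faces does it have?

33

For a closed orientable surface of genus 2, χ = 2 − 2·2 = -2.
F = -2 − V + E = -2 − 31 + 66 = 33.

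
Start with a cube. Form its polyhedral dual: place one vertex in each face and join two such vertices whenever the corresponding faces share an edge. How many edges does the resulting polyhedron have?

12

The base solid has V = 8, E = 12, F = 6.
The dual swaps V and F and preserves E: V′ = F = 6, E′ = E = 12, F′ = V = 8.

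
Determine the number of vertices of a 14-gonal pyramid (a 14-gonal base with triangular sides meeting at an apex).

A pyramid on an n-gon base has one n-gon and n triangles: V = 14 + 1 = 15, E = 2·14 = 28, F = 14 + 1 = 15.

15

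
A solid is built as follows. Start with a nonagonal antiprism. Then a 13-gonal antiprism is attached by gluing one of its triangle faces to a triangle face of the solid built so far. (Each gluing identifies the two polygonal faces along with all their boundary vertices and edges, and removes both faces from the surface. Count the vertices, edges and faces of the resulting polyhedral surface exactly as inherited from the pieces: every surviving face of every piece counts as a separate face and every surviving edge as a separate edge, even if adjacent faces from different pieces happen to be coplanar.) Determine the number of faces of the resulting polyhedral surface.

A nonagonal antiprism: V=18, E=36, F=20.
Attach a 13-gonal antiprism (V=26, E=52, F=28) along a 3-gon: merge 3 vertices and 3 edges, delete both glued faces → V=41, E=85, F=46.
Check: V − E + F = 41 − 85 + 46 = 2.

46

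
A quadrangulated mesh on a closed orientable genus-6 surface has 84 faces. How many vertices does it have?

χ = 2 − 2·6 = -10, and every face is a square so 4F = 2E.
E = 4·84/2 = 168. Then V = -10 + E − F = -10 + 168 − 84 = 74.

74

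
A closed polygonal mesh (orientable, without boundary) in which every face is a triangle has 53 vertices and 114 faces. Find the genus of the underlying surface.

Every face is a triangle, so 2E = 3·114 = 342, giving E = 171.
χ = V − E + F = 53 − 171 + 114 = -4.
For a closed orientable surface χ = 2 − 2g, so g = (2 − (-4))/2 = 3.

3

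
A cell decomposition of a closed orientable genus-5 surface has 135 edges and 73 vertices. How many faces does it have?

54

For a closed orientable surface of genus 5, χ = 2 − 2·5 = -8.
F = -8 − V + E = -8 − 73 + 135 = 54.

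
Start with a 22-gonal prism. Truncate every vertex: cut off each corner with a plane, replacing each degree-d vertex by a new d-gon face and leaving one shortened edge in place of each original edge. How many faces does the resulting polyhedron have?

68

The base solid has V = 44, E = 66, F = 24.
Truncation replaces each original edge-end by a new vertex, so V′ = 2E = 132.
Each original edge survives, and each old vertex of degree d contributes d new edges; summing degrees gives Σd = 2E, so E′ = E + 2E = 3E = 198.
Each original face survives and each original vertex becomes one new face: F′ = F + V = 68.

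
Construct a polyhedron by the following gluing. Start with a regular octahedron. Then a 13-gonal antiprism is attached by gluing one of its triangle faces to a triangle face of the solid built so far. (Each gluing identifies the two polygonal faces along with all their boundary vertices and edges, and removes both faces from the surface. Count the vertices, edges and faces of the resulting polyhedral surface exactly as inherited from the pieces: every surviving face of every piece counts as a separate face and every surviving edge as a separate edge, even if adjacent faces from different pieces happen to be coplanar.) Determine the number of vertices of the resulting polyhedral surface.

A regular octahedron: V=6, E=12, F=8.
Attach a 13-gonal antiprism (V=26, E=52, F=28) along a 3-gon: merge 3 vertices and 3 edges, delete both glued faces → V=29, E=61, F=34.
Check: V − E + F = 29 − 61 + 34 = 2.

29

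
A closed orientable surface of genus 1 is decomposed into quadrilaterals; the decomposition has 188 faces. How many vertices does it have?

χ = 2 − 2·1 = 0, and every face is a square so 4F = 2E.
E = 4·188/2 = 376. Then V = 0 + E − F = 0 + 376 − 188 = 188.

188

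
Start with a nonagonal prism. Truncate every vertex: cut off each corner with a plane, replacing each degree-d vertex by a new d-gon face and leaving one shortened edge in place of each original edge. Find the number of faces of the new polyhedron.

29

The base solid has V = 18, E = 27, F = 11.
Truncation replaces each original edge-end by a new vertex, so V′ = 2E = 54.
Each original edge survives, and each old vertex of degree d contributes d new edges; summing degrees gives Σd = 2E, so E′ = E + 2E = 3E = 81.
Each original face survives and each original vertex becomes one new face: F′ = F + V = 29.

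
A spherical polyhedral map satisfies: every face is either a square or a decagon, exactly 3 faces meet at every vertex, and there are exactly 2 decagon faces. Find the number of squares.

Let x be the number of squares; then F = 2 + x.
Edge–face incidences: 2E = 10·2 + 4·x = 20 + 4x.
Every vertex has degree 3, so 3V = 2E.
Euler: V − E + F = 2 ⇒ (2E)/3 − E + (2 + x) = 2.
Multiply by 6: 2·(2E) − 3·(2E) + 6·(2 + x) = 12, i.e. 12 + 6x − (20 + 4x) = 12.
Collecting terms: 2x − 8 = 12, so 2x = 20, so x = 10.
Then 2E = 20 + 4·10 = 60, so E = 30, V = 2E/3 = 20, F = 2 + 10 = 12.

10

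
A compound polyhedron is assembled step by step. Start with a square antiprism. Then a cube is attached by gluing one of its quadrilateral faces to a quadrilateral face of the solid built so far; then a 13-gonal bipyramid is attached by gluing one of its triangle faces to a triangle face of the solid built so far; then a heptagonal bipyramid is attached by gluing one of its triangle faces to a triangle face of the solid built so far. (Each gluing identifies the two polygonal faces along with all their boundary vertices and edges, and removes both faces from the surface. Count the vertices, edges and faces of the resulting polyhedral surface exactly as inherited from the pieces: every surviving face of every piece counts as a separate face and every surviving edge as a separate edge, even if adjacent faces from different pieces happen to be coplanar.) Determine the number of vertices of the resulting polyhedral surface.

30

A square antiprism: V=8, E=16, F=10.
Attach a cube (V=8, E=12, F=6) along a 4-gon: merge 4 vertices and 4 edges, delete both glued faces → V=12, E=24, F=14.
Attach a 13-gonal bipyramid (V=15, E=39, F=26) along a 3-gon: merge 3 vertices and 3 edges, delete both glued faces → V=24, E=60, F=38.
Attach a heptagonal bipyramid (V=9, E=21, F=14) along a 3-gon: merge 3 vertices and 3 edges, delete both glued faces → V=30, E=78, F=50.
Check: V − E + F = 30 − 78 + 50 = 2.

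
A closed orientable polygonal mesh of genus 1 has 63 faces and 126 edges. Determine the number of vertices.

63

For a closed orientable surface of genus 1, χ = 2 − 2·1 = 0.
V = 0 + E − F = 0 + 126 − 63 = 63.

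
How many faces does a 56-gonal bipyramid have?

A bipyramid over an n-gon has 2n triangular faces and n + 2 vertices: V = 56 + 2 = 58, E = 3·56 = 168, F = 2·56 = 112.

112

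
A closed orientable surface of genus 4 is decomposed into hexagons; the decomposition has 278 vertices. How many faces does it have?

142

χ = 2 − 2·4 = -6, and every face is a hexagon so 6F = 2E.
V − E + F = -6 with E = 6F/2 gives 278 − (6/2 − 1)·F = -6, so F = 142 and E = 426.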